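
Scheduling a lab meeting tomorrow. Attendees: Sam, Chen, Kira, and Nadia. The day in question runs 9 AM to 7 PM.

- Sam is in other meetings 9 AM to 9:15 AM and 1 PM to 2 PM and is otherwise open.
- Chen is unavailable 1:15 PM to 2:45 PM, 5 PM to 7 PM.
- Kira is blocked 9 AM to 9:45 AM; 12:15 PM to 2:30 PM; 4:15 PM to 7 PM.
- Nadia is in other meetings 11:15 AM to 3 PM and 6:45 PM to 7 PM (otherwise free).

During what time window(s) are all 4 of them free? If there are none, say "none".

Sam free: 09:15-13:00, 14:00-19:00 (invert busy blocks within the working day).
Chen free: 09:00-13:15, 14:45-17:00 (invert busy blocks within the working day).
Kira free: 09:45-12:15, 14:30-16:15 (invert busy blocks within the working day).
Nadia free: 09:00-11:15, 15:00-18:45 (invert busy blocks within the working day).
Sam ∩ Chen: 09:15-13:00, 14:45-17:00.
Sam ∩ Chen ∩ Kira: 09:45-12:15, 14:45-16:15.
Sam ∩ Chen ∩ Kira ∩ Nadia: 09:45-11:15, 15:00-16:15.

09:45-11:15, 15:00-16:15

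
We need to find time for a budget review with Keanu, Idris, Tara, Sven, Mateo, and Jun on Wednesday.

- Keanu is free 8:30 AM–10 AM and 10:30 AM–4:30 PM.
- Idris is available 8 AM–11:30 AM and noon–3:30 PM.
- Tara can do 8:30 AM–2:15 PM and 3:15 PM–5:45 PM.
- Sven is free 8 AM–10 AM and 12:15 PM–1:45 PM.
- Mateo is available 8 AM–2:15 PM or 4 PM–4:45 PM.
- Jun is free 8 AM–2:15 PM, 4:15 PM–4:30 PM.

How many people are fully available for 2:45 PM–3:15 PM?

Keanu and Idris can make the full 14:45-15:15 slot — that's 2.

2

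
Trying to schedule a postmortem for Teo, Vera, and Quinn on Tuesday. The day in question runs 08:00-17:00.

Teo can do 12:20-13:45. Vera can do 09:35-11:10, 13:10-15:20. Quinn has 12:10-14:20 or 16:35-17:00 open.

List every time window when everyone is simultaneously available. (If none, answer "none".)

Teo ∩ Vera: 13:10-13:45.
Teo ∩ Vera ∩ Quinn: 13:10-13:45.
Those are the intersection windows.

13:10-13:45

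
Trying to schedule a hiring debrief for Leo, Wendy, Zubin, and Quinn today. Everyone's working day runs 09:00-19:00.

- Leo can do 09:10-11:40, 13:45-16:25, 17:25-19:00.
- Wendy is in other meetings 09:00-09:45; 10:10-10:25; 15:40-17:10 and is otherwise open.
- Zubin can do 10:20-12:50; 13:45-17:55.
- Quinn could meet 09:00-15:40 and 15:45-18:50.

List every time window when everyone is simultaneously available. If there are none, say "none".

10:25-11:40, 13:45-15:40, 17:25-17:55

Leo free: 09:10-11:40, 13:45-16:25, 17:25-19:00.
Wendy free: 09:45-10:10, 10:25-15:40, 17:10-19:00 (invert busy blocks within the working day).
Zubin free: 10:20-12:50, 13:45-17:55.
Quinn free: 09:00-15:40, 15:45-18:50.
Leo ∩ Wendy: 09:45-10:10, 10:25-11:40, 13:45-15:40, 17:25-19:00.
Leo ∩ Wendy ∩ Zubin: 10:25-11:40, 13:45-15:40, 17:25-17:55.
Leo ∩ Wendy ∩ Zubin ∩ Quinn: 10:25-11:40, 13:45-15:40, 17:25-17:55.
So the common availability across everyone is 10:25-11:40, 13:45-15:40, 17:25-17:55.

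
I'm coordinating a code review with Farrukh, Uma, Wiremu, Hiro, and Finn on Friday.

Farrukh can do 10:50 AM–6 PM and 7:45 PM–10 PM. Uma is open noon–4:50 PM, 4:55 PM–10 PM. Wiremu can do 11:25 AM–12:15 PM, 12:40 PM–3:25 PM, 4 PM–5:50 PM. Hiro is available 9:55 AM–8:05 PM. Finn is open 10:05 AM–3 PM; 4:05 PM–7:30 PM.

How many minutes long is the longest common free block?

Farrukh ∩ Uma: 12:00-16:50, 16:55-18:00, 19:45-22:00.
Farrukh ∩ Uma ∩ Wiremu: 12:00-12:15, 12:40-15:25, 16:00-16:50, 16:55-17:50.
Farrukh ∩ Uma ∩ Wiremu ∩ Hiro: 12:00-12:15, 12:40-15:25, 16:00-16:50, 16:55-17:50.
Farrukh ∩ Uma ∩ Wiremu ∩ Hiro ∩ Finn: 12:00-12:15, 12:40-15:00, 16:05-16:50, 16:55-17:50.
Those are the intersection windows.
The longest is 12:40-15:00 at 140 minutes.

140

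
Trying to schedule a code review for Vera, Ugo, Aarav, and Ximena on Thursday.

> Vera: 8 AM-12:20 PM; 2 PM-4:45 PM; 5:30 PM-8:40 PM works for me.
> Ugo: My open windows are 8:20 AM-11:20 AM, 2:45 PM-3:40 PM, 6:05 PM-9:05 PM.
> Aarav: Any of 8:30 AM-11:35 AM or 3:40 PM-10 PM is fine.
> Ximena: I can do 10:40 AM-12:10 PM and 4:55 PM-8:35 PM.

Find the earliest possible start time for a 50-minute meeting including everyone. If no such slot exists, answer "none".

Vera ∩ Ugo: 08:20-11:20, 14:45-15:40, 18:05-20:40.
Vera ∩ Ugo ∩ Aarav: 08:30-11:20, 18:05-20:40.
Vera ∩ Ugo ∩ Aarav ∩ Ximena: 10:40-11:20, 18:05-20:35.
The first common window of at least 50 minutes is 18:05-20:35, so the earliest start is 18:05.

18:05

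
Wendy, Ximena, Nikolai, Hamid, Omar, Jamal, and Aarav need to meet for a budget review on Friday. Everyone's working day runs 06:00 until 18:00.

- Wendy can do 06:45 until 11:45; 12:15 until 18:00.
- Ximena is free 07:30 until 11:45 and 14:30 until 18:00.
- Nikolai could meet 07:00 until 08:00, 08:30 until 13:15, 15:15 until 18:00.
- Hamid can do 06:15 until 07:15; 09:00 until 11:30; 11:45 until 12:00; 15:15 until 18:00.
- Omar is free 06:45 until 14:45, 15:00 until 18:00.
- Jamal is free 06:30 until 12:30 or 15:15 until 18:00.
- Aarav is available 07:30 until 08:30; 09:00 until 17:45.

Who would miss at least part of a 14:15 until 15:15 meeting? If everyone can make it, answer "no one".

Wendy: free for 14:15-15:15. Ximena: not fully free for 14:15-15:15. Nikolai: not fully free for 14:15-15:15. Hamid: not fully free for 14:15-15:15. Omar: not fully free for 14:15-15:15. Jamal: not fully free for 14:15-15:15. Aarav: free for 14:15-15:15.

Hamid, Jamal, Nikolai, Omar, Ximena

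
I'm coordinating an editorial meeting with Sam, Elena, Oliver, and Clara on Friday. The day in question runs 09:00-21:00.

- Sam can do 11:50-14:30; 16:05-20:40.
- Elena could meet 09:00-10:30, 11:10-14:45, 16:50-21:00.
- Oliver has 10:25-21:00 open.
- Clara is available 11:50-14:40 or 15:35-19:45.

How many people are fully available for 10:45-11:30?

Oliver can make the full 10:45-11:30 slot — that's 1.

1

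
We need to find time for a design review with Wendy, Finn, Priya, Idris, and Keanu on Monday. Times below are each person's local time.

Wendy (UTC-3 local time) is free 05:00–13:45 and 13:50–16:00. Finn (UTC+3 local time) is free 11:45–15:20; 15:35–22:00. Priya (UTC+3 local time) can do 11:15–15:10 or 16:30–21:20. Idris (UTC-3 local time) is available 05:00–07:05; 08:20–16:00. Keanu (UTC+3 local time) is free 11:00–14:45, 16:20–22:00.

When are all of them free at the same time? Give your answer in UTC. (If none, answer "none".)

08:45-10:05, 11:20-11:45, 13:30-16:45, 16:50-18:20

Wendy in UTC: 08:00-16:45, 16:50-19:00 (add 3h to convert from UTC-3).
Finn in UTC: 08:45-12:20, 12:35-19:00 (subtract 3h to convert from UTC+3).
Priya in UTC: 08:15-12:10, 13:30-18:20 (subtract 3h to convert from UTC+3).
Idris in UTC: 08:00-10:05, 11:20-19:00 (add 3h to convert from UTC-3).
Keanu in UTC: 08:00-11:45, 13:20-19:00 (subtract 3h to convert from UTC+3).
Wendy ∩ Finn: 08:45-12:20, 12:35-16:45, 16:50-19:00.
Wendy ∩ Finn ∩ Priya: 08:45-12:10, 13:30-16:45, 16:50-18:20.
Wendy ∩ Finn ∩ Priya ∩ Idris: 08:45-10:05, 11:20-12:10, 13:30-16:45, 16:50-18:20.
Wendy ∩ Finn ∩ Priya ∩ Idris ∩ Keanu: 08:45-10:05, 11:20-11:45, 13:30-16:45, 16:50-18:20.
So the common availability across everyone is 08:45-10:05, 11:20-11:45, 13:30-16:45, 16:50-18:20.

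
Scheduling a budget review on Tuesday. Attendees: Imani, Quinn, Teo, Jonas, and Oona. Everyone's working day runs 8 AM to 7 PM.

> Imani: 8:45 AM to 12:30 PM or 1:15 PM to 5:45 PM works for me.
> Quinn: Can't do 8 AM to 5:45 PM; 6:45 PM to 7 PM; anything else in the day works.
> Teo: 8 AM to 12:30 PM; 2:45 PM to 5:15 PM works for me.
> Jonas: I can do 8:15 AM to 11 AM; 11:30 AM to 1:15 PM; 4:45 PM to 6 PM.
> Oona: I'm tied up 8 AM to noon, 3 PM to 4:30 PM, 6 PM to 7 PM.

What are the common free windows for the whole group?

none

Imani free: 08:45-12:30, 13:15-17:45.
Quinn free: 17:45-18:45 (invert busy blocks within the working day).
Teo free: 08:00-12:30, 14:45-17:15.
Jonas free: 08:15-11:00, 11:30-13:15, 16:45-18:00.
Oona free: 12:00-15:00, 16:30-18:00 (invert busy blocks within the working day).
Imani ∩ Quinn: ∅.
Imani ∩ Quinn ∩ Teo: ∅.
Imani ∩ Quinn ∩ Teo ∩ Jonas: ∅.
Imani ∩ Quinn ∩ Teo ∩ Jonas ∩ Oona: ∅.
There is no time when everyone is free.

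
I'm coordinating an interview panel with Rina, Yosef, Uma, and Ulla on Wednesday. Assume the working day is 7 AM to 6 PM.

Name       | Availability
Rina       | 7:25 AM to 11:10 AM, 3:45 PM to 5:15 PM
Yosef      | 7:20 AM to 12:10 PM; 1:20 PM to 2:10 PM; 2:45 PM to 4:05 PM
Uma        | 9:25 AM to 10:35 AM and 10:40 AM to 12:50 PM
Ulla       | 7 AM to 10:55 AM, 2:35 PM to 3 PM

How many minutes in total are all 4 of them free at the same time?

85

Rina ∩ Yosef: 07:25-11:10, 15:45-16:05.
Rina ∩ Yosef ∩ Uma: 09:25-10:35, 10:40-11:10.
Rina ∩ Yosef ∩ Uma ∩ Ulla: 09:25-10:35, 10:40-10:55.
So the common availability across everyone is 09:25-10:35, 10:40-10:55.
Summing the common windows: 70 + 15 = 85 minutes.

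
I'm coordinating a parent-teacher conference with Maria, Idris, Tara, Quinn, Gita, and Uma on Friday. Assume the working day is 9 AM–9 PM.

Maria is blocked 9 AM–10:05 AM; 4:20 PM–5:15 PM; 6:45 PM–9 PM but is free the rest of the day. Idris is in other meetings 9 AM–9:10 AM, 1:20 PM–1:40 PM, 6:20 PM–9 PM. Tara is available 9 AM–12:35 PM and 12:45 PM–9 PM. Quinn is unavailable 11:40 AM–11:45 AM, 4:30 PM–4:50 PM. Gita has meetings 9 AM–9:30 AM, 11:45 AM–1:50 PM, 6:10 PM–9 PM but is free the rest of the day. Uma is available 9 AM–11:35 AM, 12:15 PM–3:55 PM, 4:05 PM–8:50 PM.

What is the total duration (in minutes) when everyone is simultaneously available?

Maria free: 10:05-16:20, 17:15-18:45 (invert busy blocks within the working day).
Idris free: 09:10-13:20, 13:40-18:20 (invert busy blocks within the working day).
Tara free: 09:00-12:35, 12:45-21:00.
Quinn free: 09:00-11:40, 11:45-16:30, 16:50-21:00 (invert busy blocks within the working day).
Gita free: 09:30-11:45, 13:50-18:10 (invert busy blocks within the working day).
Uma free: 09:00-11:35, 12:15-15:55, 16:05-20:50.
Maria ∩ Idris: 10:05-13:20, 13:40-16:20, 17:15-18:20.
Maria ∩ Idris ∩ Tara: 10:05-12:35, 12:45-13:20, 13:40-16:20, 17:15-18:20.
Maria ∩ Idris ∩ Tara ∩ Quinn: 10:05-11:40, 11:45-12:35, 12:45-13:20, 13:40-16:20, 17:15-18:20.
Maria ∩ Idris ∩ Tara ∩ Quinn ∩ Gita: 10:05-11:40, 13:50-16:20, 17:15-18:10.
Maria ∩ Idris ∩ Tara ∩ Quinn ∩ Gita ∩ Uma: 10:05-11:35, 13:50-15:55, 16:05-16:20, 17:15-18:10.
Summing the common windows: 90 + 125 + 15 + 55 = 285 minutes.

285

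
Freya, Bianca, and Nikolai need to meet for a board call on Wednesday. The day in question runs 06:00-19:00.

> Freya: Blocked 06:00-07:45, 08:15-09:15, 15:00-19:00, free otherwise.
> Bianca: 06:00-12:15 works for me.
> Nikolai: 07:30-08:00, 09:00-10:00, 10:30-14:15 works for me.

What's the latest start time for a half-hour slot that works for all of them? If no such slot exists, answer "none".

11:45

Freya free: 07:45-08:15, 09:15-15:00 (invert busy blocks within the working day).
Bianca free: 06:00-12:15.
Nikolai free: 07:30-08:00, 09:00-10:00, 10:30-14:15.
Freya ∩ Bianca: 07:45-08:15, 09:15-12:15.
Freya ∩ Bianca ∩ Nikolai: 07:45-08:00, 09:15-10:00, 10:30-12:15.
The last common window of at least 30 minutes is 10:30-12:15; a 30-minute meeting can start as late as 11:45 and still end by 12:15.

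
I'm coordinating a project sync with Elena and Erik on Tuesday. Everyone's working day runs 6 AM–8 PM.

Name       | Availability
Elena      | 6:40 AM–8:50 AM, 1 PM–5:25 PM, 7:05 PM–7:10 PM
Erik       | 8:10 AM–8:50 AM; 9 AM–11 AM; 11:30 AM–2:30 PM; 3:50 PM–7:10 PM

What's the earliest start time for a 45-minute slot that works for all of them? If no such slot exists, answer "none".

Elena ∩ Erik: 08:10-08:50, 13:00-14:30, 15:50-17:25, 19:05-19:10.
So the common availability across everyone is 08:10-08:50, 13:00-14:30, 15:50-17:25, 19:05-19:10.
The first common window of at least 45 minutes is 13:00-14:30, so the earliest start is 13:00.

13:00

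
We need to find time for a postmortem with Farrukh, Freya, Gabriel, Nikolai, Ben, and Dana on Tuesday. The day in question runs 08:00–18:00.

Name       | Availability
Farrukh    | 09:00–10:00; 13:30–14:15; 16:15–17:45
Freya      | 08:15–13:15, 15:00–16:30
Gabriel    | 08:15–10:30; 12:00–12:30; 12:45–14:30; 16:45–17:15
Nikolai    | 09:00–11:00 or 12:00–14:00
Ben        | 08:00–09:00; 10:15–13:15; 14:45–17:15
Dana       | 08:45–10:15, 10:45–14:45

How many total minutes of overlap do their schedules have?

0

Farrukh ∩ Freya: 09:00-10:00, 16:15-16:30.
Farrukh ∩ Freya ∩ Gabriel: 09:00-10:00.
Farrukh ∩ Freya ∩ Gabriel ∩ Nikolai: 09:00-10:00.
Farrukh ∩ Freya ∩ Gabriel ∩ Nikolai ∩ Ben: ∅.
Farrukh ∩ Freya ∩ Gabriel ∩ Nikolai ∩ Ben ∩ Dana: ∅.
There is no time when everyone is free.
There is no common window, so the total is 0 minutes.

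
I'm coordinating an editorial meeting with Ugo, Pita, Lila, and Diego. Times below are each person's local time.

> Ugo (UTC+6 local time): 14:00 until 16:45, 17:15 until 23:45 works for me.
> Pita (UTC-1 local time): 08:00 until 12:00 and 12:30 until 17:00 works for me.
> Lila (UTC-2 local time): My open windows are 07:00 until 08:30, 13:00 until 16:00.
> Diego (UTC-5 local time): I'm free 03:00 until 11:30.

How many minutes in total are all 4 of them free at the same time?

180

Ugo in UTC: 08:00-10:45, 11:15-17:45 (subtract 6h to convert from UTC+6).
Pita in UTC: 09:00-13:00, 13:30-18:00 (add 1h to convert from UTC-1).
Lila in UTC: 09:00-10:30, 15:00-18:00 (add 2h to convert from UTC-2).
Diego in UTC: 08:00-16:30 (add 5h to convert from UTC-5).
Ugo ∩ Pita: 09:00-10:45, 11:15-13:00, 13:30-17:45.
Ugo ∩ Pita ∩ Lila: 09:00-10:30, 15:00-17:45.
Ugo ∩ Pita ∩ Lila ∩ Diego: 09:00-10:30, 15:00-16:30.
Summing the common windows: 90 + 90 = 180 minutes.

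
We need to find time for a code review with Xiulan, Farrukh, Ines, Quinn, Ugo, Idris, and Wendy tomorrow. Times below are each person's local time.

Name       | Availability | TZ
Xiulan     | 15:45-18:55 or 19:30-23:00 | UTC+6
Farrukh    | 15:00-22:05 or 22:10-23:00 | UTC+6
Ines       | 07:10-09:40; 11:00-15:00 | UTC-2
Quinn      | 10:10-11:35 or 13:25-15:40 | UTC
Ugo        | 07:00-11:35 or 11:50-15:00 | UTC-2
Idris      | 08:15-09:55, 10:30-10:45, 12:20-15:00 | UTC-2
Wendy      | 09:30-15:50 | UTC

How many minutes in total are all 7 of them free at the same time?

160

Xiulan in UTC: 09:45-12:55, 13:30-17:00 (subtract 6h to convert from UTC+6).
Farrukh in UTC: 09:00-16:05, 16:10-17:00 (subtract 6h to convert from UTC+6).
Ines in UTC: 09:10-11:40, 13:00-17:00 (add 2h to convert from UTC-2).
Quinn in UTC: 10:10-11:35, 13:25-15:40.
Ugo in UTC: 09:00-13:35, 13:50-17:00 (add 2h to convert from UTC-2).
Idris in UTC: 10:15-11:55, 12:30-12:45, 14:20-17:00 (add 2h to convert from UTC-2).
Wendy in UTC: 09:30-15:50.
Xiulan ∩ Farrukh: 09:45-12:55, 13:30-16:05, 16:10-17:00.
Xiulan ∩ Farrukh ∩ Ines: 09:45-11:40, 13:30-16:05, 16:10-17:00.
Xiulan ∩ Farrukh ∩ Ines ∩ Quinn: 10:10-11:35, 13:30-15:40.
Xiulan ∩ Farrukh ∩ Ines ∩ Quinn ∩ Ugo: 10:10-11:35, 13:30-13:35, 13:50-15:40.
Xiulan ∩ Farrukh ∩ Ines ∩ Quinn ∩ Ugo ∩ Idris: 10:15-11:35, 14:20-15:40.
Xiulan ∩ Farrukh ∩ Ines ∩ Quinn ∩ Ugo ∩ Idris ∩ Wendy: 10:15-11:35, 14:20-15:40.
Summing the common windows: 80 + 80 = 160 minutes.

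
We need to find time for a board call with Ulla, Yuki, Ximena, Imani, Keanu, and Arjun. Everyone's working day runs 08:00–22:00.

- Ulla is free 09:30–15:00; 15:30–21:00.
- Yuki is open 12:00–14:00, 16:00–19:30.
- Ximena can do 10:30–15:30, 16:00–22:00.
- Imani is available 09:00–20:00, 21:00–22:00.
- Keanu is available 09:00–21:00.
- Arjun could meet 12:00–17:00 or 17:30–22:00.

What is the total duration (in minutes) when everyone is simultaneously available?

300

Ulla ∩ Yuki: 12:00-14:00, 16:00-19:30.
Ulla ∩ Yuki ∩ Ximena: 12:00-14:00, 16:00-19:30.
Ulla ∩ Yuki ∩ Ximena ∩ Imani: 12:00-14:00, 16:00-19:30.
Ulla ∩ Yuki ∩ Ximena ∩ Imani ∩ Keanu: 12:00-14:00, 16:00-19:30.
Ulla ∩ Yuki ∩ Ximena ∩ Imani ∩ Keanu ∩ Arjun: 12:00-14:00, 16:00-17:00, 17:30-19:30.
So the common availability across everyone is 12:00-14:00, 16:00-17:00, 17:30-19:30.
Summing the common windows: 120 + 60 + 120 = 300 minutes.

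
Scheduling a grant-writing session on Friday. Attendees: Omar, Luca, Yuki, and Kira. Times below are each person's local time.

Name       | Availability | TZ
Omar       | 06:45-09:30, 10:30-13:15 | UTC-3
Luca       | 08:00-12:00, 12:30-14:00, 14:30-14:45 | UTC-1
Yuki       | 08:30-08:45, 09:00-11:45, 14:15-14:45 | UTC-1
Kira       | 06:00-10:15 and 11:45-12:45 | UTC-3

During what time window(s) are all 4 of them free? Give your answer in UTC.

Omar in UTC: 09:45-12:30, 13:30-16:15 (add 3h to convert from UTC-3).
Luca in UTC: 09:00-13:00, 13:30-15:00, 15:30-15:45 (add 1h to convert from UTC-1).
Yuki in UTC: 09:30-09:45, 10:00-12:45, 15:15-15:45 (add 1h to convert from UTC-1).
Kira in UTC: 09:00-13:15, 14:45-15:45 (add 3h to convert from UTC-3).
Omar ∩ Luca: 09:45-12:30, 13:30-15:00, 15:30-15:45.
Omar ∩ Luca ∩ Yuki: 10:00-12:30, 15:30-15:45.
Omar ∩ Luca ∩ Yuki ∩ Kira: 10:00-12:30, 15:30-15:45.

10:00-12:30, 15:30-15:45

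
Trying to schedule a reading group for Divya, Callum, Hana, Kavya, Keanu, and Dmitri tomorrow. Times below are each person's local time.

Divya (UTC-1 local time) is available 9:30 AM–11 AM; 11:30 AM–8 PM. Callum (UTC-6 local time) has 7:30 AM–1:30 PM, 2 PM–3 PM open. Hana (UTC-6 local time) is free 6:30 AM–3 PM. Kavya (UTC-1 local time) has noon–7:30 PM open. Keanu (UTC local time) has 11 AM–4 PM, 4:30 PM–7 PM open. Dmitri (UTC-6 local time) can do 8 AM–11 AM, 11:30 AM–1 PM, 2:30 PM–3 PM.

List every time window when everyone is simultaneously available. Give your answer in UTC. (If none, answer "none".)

Divya in UTC: 10:30-12:00, 12:30-21:00 (add 1h to convert from UTC-1).
Callum in UTC: 13:30-19:30, 20:00-21:00 (add 6h to convert from UTC-6).
Hana in UTC: 12:30-21:00 (add 6h to convert from UTC-6).
Kavya in UTC: 13:00-20:30 (add 1h to convert from UTC-1).
Keanu in UTC: 11:00-16:00, 16:30-19:00.
Dmitri in UTC: 14:00-17:00, 17:30-19:00, 20:30-21:00 (add 6h to convert from UTC-6).
Divya ∩ Callum: 13:30-19:30, 20:00-21:00.
Divya ∩ Callum ∩ Hana: 13:30-19:30, 20:00-21:00.
Divya ∩ Callum ∩ Hana ∩ Kavya: 13:30-19:30, 20:00-20:30.
Divya ∩ Callum ∩ Hana ∩ Kavya ∩ Keanu: 13:30-16:00, 16:30-19:00.
Divya ∩ Callum ∩ Hana ∩ Kavya ∩ Keanu ∩ Dmitri: 14:00-16:00, 16:30-17:00, 17:30-19:00.

14:00-16:00, 16:30-17:00, 17:30-19:00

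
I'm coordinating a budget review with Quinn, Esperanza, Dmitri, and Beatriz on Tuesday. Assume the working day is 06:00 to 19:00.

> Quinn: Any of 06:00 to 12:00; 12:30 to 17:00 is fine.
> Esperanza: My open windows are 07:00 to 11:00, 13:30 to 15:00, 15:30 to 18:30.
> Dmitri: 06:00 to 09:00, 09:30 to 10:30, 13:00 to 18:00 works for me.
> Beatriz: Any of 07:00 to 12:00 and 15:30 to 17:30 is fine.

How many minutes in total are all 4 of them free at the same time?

Quinn ∩ Esperanza: 07:00-11:00, 13:30-15:00, 15:30-17:00.
Quinn ∩ Esperanza ∩ Dmitri: 07:00-09:00, 09:30-10:30, 13:30-15:00, 15:30-17:00.
Quinn ∩ Esperanza ∩ Dmitri ∩ Beatriz: 07:00-09:00, 09:30-10:30, 15:30-17:00.
So the common availability across everyone is 07:00-09:00, 09:30-10:30, 15:30-17:00.
Summing the common windows: 120 + 60 + 90 = 270 minutes.

270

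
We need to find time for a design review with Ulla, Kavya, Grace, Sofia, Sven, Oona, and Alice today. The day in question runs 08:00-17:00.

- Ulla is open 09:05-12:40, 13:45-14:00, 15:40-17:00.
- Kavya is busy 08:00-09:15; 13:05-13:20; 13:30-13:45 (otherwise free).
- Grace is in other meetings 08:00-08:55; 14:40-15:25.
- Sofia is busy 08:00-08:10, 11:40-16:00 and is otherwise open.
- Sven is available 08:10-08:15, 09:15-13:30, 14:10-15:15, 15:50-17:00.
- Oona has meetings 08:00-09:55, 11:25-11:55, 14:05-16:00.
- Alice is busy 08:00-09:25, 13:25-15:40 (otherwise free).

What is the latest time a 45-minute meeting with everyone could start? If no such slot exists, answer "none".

Ulla free: 09:05-12:40, 13:45-14:00, 15:40-17:00.
Kavya free: 09:15-13:05, 13:20-13:30, 13:45-17:00 (invert busy blocks within the working day).
Grace free: 08:55-14:40, 15:25-17:00 (invert busy blocks within the working day).
Sofia free: 08:10-11:40, 16:00-17:00 (invert busy blocks within the working day).
Sven free: 08:10-08:15, 09:15-13:30, 14:10-15:15, 15:50-17:00.
Oona free: 09:55-11:25, 11:55-14:05, 16:00-17:00 (invert busy blocks within the working day).
Alice free: 09:25-13:25, 15:40-17:00 (invert busy blocks within the working day).
Ulla ∩ Kavya: 09:15-12:40, 13:45-14:00, 15:40-17:00.
Ulla ∩ Kavya ∩ Grace: 09:15-12:40, 13:45-14:00, 15:40-17:00.
Ulla ∩ Kavya ∩ Grace ∩ Sofia: 09:15-11:40, 16:00-17:00.
Ulla ∩ Kavya ∩ Grace ∩ Sofia ∩ Sven: 09:15-11:40, 16:00-17:00.
Ulla ∩ Kavya ∩ Grace ∩ Sofia ∩ Sven ∩ Oona: 09:55-11:25, 16:00-17:00.
Ulla ∩ Kavya ∩ Grace ∩ Sofia ∩ Sven ∩ Oona ∩ Alice: 09:55-11:25, 16:00-17:00.
The last common window of at least 45 minutes is 16:00-17:00; a 45-minute meeting can start as late as 16:15 and still end by 17:00.

16:15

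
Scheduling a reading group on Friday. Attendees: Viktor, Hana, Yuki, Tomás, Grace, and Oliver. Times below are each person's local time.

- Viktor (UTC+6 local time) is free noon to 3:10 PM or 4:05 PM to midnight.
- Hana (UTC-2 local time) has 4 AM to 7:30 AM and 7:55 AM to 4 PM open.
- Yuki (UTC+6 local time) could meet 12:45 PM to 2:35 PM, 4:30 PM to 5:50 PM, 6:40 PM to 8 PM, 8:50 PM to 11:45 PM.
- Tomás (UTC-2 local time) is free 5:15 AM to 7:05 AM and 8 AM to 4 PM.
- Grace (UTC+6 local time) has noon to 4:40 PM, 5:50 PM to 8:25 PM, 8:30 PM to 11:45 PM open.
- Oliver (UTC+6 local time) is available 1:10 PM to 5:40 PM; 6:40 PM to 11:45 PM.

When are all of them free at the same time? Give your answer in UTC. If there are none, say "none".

07:15-08:35, 10:30-10:40, 12:40-14:00, 14:50-17:45

Viktor in UTC: 06:00-09:10, 10:05-18:00 (subtract 6h to convert from UTC+6).
Hana in UTC: 06:00-09:30, 09:55-18:00 (add 2h to convert from UTC-2).
Yuki in UTC: 06:45-08:35, 10:30-11:50, 12:40-14:00, 14:50-17:45 (subtract 6h to convert from UTC+6).
Tomás in UTC: 07:15-09:05, 10:00-18:00 (add 2h to convert from UTC-2).
Grace in UTC: 06:00-10:40, 11:50-14:25, 14:30-17:45 (subtract 6h to convert from UTC+6).
Oliver in UTC: 07:10-11:40, 12:40-17:45 (subtract 6h to convert from UTC+6).
Viktor ∩ Hana: 06:00-09:10, 10:05-18:00.
Viktor ∩ Hana ∩ Yuki: 06:45-08:35, 10:30-11:50, 12:40-14:00, 14:50-17:45.
Viktor ∩ Hana ∩ Yuki ∩ Tomás: 07:15-08:35, 10:30-11:50, 12:40-14:00, 14:50-17:45.
Viktor ∩ Hana ∩ Yuki ∩ Tomás ∩ Grace: 07:15-08:35, 10:30-10:40, 12:40-14:00, 14:50-17:45.
Viktor ∩ Hana ∩ Yuki ∩ Tomás ∩ Grace ∩ Oliver: 07:15-08:35, 10:30-10:40, 12:40-14:00, 14:50-17:45.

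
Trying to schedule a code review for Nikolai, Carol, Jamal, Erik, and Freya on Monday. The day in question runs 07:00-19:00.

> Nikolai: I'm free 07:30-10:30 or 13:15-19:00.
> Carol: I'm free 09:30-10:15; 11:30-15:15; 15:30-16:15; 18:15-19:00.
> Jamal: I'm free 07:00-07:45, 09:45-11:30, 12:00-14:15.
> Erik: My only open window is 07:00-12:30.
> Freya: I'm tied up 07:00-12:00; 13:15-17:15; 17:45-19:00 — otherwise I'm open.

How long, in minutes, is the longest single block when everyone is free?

0

Nikolai free: 07:30-10:30, 13:15-19:00.
Carol free: 09:30-10:15, 11:30-15:15, 15:30-16:15, 18:15-19:00.
Jamal free: 07:00-07:45, 09:45-11:30, 12:00-14:15.
Erik free: 07:00-12:30.
Freya free: 12:00-13:15, 17:15-17:45 (invert busy blocks within the working day).
Nikolai ∩ Carol: 09:30-10:15, 13:15-15:15, 15:30-16:15, 18:15-19:00.
Nikolai ∩ Carol ∩ Jamal: 09:45-10:15, 13:15-14:15.
Nikolai ∩ Carol ∩ Jamal ∩ Erik: 09:45-10:15.
Nikolai ∩ Carol ∩ Jamal ∩ Erik ∩ Freya: ∅.
There is no time when everyone is free.
No common window exists, so the longest block is 0 minutes.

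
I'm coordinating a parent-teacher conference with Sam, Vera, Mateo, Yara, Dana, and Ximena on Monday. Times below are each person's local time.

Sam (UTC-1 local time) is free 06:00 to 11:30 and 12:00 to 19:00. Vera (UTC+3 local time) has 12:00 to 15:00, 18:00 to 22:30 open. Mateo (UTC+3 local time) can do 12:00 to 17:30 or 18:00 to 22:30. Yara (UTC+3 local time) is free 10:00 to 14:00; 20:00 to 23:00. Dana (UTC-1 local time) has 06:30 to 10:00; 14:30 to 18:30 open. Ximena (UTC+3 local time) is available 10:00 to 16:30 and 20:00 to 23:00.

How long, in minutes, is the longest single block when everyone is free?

Sam in UTC: 07:00-12:30, 13:00-20:00 (add 1h to convert from UTC-1).
Vera in UTC: 09:00-12:00, 15:00-19:30 (subtract 3h to convert from UTC+3).
Mateo in UTC: 09:00-14:30, 15:00-19:30 (subtract 3h to convert from UTC+3).
Yara in UTC: 07:00-11:00, 17:00-20:00 (subtract 3h to convert from UTC+3).
Dana in UTC: 07:30-11:00, 15:30-19:30 (add 1h to convert from UTC-1).
Ximena in UTC: 07:00-13:30, 17:00-20:00 (subtract 3h to convert from UTC+3).
Sam ∩ Vera: 09:00-12:00, 15:00-19:30.
Sam ∩ Vera ∩ Mateo: 09:00-12:00, 15:00-19:30.
Sam ∩ Vera ∩ Mateo ∩ Yara: 09:00-11:00, 17:00-19:30.
Sam ∩ Vera ∩ Mateo ∩ Yara ∩ Dana: 09:00-11:00, 17:00-19:30.
Sam ∩ Vera ∩ Mateo ∩ Yara ∩ Dana ∩ Ximena: 09:00-11:00, 17:00-19:30.
So the common availability across everyone is 09:00-11:00, 17:00-19:30.
The longest is 17:00-19:30 at 150 minutes.

150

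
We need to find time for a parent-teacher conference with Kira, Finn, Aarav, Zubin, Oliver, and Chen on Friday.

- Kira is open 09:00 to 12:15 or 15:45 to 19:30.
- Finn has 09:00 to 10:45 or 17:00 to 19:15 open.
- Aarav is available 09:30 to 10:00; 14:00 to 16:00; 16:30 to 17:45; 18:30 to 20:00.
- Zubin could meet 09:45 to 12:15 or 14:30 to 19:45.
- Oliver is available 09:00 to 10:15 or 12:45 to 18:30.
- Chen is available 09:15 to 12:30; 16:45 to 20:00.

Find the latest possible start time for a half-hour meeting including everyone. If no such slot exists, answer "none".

Kira ∩ Finn: 09:00-10:45, 17:00-19:15.
Kira ∩ Finn ∩ Aarav: 09:30-10:00, 17:00-17:45, 18:30-19:15.
Kira ∩ Finn ∩ Aarav ∩ Zubin: 09:45-10:00, 17:00-17:45, 18:30-19:15.
Kira ∩ Finn ∩ Aarav ∩ Zubin ∩ Oliver: 09:45-10:00, 17:00-17:45.
Kira ∩ Finn ∩ Aarav ∩ Zubin ∩ Oliver ∩ Chen: 09:45-10:00, 17:00-17:45.
Those are the intersection windows.
The last common window of at least 30 minutes is 17:00-17:45; a 30-minute meeting can start as late as 17:15 and still end by 17:45.

17:15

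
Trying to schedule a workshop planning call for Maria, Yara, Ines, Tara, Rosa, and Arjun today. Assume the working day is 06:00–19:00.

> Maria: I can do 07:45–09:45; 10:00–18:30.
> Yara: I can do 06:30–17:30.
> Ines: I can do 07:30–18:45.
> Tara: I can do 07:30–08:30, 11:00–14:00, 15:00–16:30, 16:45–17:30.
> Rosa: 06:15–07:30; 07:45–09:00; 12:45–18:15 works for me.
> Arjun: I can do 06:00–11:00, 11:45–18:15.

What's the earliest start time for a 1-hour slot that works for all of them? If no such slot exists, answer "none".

12:45

Maria ∩ Yara: 07:45-09:45, 10:00-17:30.
Maria ∩ Yara ∩ Ines: 07:45-09:45, 10:00-17:30.
Maria ∩ Yara ∩ Ines ∩ Tara: 07:45-08:30, 11:00-14:00, 15:00-16:30, 16:45-17:30.
Maria ∩ Yara ∩ Ines ∩ Tara ∩ Rosa: 07:45-08:30, 12:45-14:00, 15:00-16:30, 16:45-17:30.
Maria ∩ Yara ∩ Ines ∩ Tara ∩ Rosa ∩ Arjun: 07:45-08:30, 12:45-14:00, 15:00-16:30, 16:45-17:30.
So the common availability across everyone is 07:45-08:30, 12:45-14:00, 15:00-16:30, 16:45-17:30.
The first common window of at least 60 minutes is 12:45-14:00, so the earliest start is 12:45.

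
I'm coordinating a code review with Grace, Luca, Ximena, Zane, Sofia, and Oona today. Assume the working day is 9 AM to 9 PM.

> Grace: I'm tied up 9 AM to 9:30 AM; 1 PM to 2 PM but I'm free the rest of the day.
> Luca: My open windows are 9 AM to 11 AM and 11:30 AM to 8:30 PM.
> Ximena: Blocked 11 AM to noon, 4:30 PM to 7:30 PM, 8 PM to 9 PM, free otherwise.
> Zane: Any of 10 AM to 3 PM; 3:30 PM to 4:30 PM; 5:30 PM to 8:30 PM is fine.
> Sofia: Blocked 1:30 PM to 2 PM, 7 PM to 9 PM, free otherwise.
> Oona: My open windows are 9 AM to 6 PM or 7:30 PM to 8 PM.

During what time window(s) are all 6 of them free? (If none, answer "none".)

Grace free: 09:30-13:00, 14:00-21:00 (invert busy blocks within the working day).
Luca free: 09:00-11:00, 11:30-20:30.
Ximena free: 09:00-11:00, 12:00-16:30, 19:30-20:00 (invert busy blocks within the working day).
Zane free: 10:00-15:00, 15:30-16:30, 17:30-20:30.
Sofia free: 09:00-13:30, 14:00-19:00 (invert busy blocks within the working day).
Oona free: 09:00-18:00, 19:30-20:00.
Grace ∩ Luca: 09:30-11:00, 11:30-13:00, 14:00-20:30.
Grace ∩ Luca ∩ Ximena: 09:30-11:00, 12:00-13:00, 14:00-16:30, 19:30-20:00.
Grace ∩ Luca ∩ Ximena ∩ Zane: 10:00-11:00, 12:00-13:00, 14:00-15:00, 15:30-16:30, 19:30-20:00.
Grace ∩ Luca ∩ Ximena ∩ Zane ∩ Sofia: 10:00-11:00, 12:00-13:00, 14:00-15:00, 15:30-16:30.
Grace ∩ Luca ∩ Ximena ∩ Zane ∩ Sofia ∩ Oona: 10:00-11:00, 12:00-13:00, 14:00-15:00, 15:30-16:30.
Those are the intersection windows.

10:00-11:00, 12:00-13:00, 14:00-15:00, 15:30-16:30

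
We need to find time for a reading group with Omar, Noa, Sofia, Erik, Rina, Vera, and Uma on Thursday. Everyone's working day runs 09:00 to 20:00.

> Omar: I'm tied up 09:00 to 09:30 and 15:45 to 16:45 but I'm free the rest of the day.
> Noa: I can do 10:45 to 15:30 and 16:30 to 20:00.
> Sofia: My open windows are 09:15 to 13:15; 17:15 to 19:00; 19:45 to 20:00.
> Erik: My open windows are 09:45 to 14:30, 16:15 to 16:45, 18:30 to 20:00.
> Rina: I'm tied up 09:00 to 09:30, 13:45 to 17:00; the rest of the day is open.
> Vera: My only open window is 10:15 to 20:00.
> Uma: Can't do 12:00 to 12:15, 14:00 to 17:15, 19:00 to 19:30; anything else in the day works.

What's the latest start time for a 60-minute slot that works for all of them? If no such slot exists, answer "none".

Omar free: 09:30-15:45, 16:45-20:00 (invert busy blocks within the working day).
Noa free: 10:45-15:30, 16:30-20:00.
Sofia free: 09:15-13:15, 17:15-19:00, 19:45-20:00.
Erik free: 09:45-14:30, 16:15-16:45, 18:30-20:00.
Rina free: 09:30-13:45, 17:00-20:00 (invert busy blocks within the working day).
Vera free: 10:15-20:00.
Uma free: 09:00-12:00, 12:15-14:00, 17:15-19:00, 19:30-20:00 (invert busy blocks within the working day).
Omar ∩ Noa: 10:45-15:30, 16:45-20:00.
Omar ∩ Noa ∩ Sofia: 10:45-13:15, 17:15-19:00, 19:45-20:00.
Omar ∩ Noa ∩ Sofia ∩ Erik: 10:45-13:15, 18:30-19:00, 19:45-20:00.
Omar ∩ Noa ∩ Sofia ∩ Erik ∩ Rina: 10:45-13:15, 18:30-19:00, 19:45-20:00.
Omar ∩ Noa ∩ Sofia ∩ Erik ∩ Rina ∩ Vera: 10:45-13:15, 18:30-19:00, 19:45-20:00.
Omar ∩ Noa ∩ Sofia ∩ Erik ∩ Rina ∩ Vera ∩ Uma: 10:45-12:00, 12:15-13:15, 18:30-19:00, 19:45-20:00.
The last common window of at least 60 minutes is 12:15-13:15; a 60-minute meeting can start as late as 12:15 and still end by 13:15.

12:15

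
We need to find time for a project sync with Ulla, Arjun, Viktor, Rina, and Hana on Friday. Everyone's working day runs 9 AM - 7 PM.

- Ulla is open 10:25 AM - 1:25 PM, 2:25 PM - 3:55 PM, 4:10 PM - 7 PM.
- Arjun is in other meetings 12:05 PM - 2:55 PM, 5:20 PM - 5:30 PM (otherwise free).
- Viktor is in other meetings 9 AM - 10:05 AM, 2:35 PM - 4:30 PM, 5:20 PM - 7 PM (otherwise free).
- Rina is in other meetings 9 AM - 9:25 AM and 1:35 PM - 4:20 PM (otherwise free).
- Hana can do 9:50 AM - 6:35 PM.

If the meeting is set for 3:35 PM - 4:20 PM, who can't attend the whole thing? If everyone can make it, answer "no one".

Ulla free: 10:25-13:25, 14:25-15:55, 16:10-19:00.
Arjun free: 09:00-12:05, 14:55-17:20, 17:30-19:00 (invert busy blocks within the working day).
Viktor free: 10:05-14:35, 16:30-17:20 (invert busy blocks within the working day).
Rina free: 09:25-13:35, 16:20-19:00 (invert busy blocks within the working day).
Hana free: 09:50-18:35.
Ulla: not fully free for 15:35-16:20. Arjun: free for 15:35-16:20. Viktor: not fully free for 15:35-16:20. Rina: not fully free for 15:35-16:20. Hana: free for 15:35-16:20.

Rina, Ulla, Viktor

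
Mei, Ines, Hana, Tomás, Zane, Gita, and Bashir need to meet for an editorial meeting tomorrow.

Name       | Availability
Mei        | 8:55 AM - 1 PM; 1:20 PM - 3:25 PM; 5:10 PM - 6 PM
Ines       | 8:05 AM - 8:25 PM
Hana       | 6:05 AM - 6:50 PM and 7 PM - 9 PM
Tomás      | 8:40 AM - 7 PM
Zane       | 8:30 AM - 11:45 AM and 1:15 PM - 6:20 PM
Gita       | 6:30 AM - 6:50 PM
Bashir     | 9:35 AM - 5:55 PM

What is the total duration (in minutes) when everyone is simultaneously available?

300

Mei ∩ Ines: 08:55-13:00, 13:20-15:25, 17:10-18:00.
Mei ∩ Ines ∩ Hana: 08:55-13:00, 13:20-15:25, 17:10-18:00.
Mei ∩ Ines ∩ Hana ∩ Tomás: 08:55-13:00, 13:20-15:25, 17:10-18:00.
Mei ∩ Ines ∩ Hana ∩ Tomás ∩ Zane: 08:55-11:45, 13:20-15:25, 17:10-18:00.
Mei ∩ Ines ∩ Hana ∩ Tomás ∩ Zane ∩ Gita: 08:55-11:45, 13:20-15:25, 17:10-18:00.
Mei ∩ Ines ∩ Hana ∩ Tomás ∩ Zane ∩ Gita ∩ Bashir: 09:35-11:45, 13:20-15:25, 17:10-17:55.
Summing the common windows: 130 + 125 + 45 = 300 minutes.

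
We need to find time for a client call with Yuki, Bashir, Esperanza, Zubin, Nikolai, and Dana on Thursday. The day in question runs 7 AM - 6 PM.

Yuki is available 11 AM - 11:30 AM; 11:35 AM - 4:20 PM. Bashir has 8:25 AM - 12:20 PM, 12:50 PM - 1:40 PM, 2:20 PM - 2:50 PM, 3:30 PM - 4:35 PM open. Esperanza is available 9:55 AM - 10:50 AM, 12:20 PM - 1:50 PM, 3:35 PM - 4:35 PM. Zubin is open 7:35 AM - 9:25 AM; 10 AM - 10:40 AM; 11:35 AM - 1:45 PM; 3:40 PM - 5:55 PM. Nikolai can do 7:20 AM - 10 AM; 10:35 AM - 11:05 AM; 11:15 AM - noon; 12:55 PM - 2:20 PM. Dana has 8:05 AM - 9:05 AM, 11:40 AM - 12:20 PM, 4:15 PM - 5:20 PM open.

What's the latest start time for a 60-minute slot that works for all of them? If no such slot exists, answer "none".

none

Yuki ∩ Bashir: 11:00-11:30, 11:35-12:20, 12:50-13:40, 14:20-14:50, 15:30-16:20.
Yuki ∩ Bashir ∩ Esperanza: 12:50-13:40, 15:35-16:20.
Yuki ∩ Bashir ∩ Esperanza ∩ Zubin: 12:50-13:40, 15:40-16:20.
Yuki ∩ Bashir ∩ Esperanza ∩ Zubin ∩ Nikolai: 12:55-13:40.
Yuki ∩ Bashir ∩ Esperanza ∩ Zubin ∩ Nikolai ∩ Dana: ∅.
There is no time when everyone is free.
No common window is at least 60 minutes long.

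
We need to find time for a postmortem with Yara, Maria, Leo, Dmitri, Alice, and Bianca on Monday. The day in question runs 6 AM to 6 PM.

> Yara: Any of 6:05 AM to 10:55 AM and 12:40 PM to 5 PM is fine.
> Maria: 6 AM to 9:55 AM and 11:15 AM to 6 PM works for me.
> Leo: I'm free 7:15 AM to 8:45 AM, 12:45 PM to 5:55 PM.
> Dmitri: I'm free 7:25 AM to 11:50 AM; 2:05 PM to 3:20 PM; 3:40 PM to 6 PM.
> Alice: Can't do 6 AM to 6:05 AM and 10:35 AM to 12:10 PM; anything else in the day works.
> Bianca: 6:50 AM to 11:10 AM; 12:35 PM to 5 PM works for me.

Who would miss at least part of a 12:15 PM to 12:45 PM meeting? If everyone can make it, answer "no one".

Bianca, Dmitri, Leo, Yara

Yara free: 06:05-10:55, 12:40-17:00.
Maria free: 06:00-09:55, 11:15-18:00.
Leo free: 07:15-08:45, 12:45-17:55.
Dmitri free: 07:25-11:50, 14:05-15:20, 15:40-18:00.
Alice free: 06:05-10:35, 12:10-18:00 (invert busy blocks within the working day).
Bianca free: 06:50-11:10, 12:35-17:00.
Yara: not fully free for 12:15-12:45. Maria: free for 12:15-12:45. Leo: not fully free for 12:15-12:45. Dmitri: not fully free for 12:15-12:45. Alice: free for 12:15-12:45. Bianca: not fully free for 12:15-12:45.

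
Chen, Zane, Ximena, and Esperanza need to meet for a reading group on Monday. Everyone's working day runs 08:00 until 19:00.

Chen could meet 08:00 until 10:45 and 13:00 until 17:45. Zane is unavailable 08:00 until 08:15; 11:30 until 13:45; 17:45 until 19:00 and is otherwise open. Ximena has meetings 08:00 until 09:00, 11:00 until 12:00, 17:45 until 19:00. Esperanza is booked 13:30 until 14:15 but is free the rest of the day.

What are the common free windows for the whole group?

09:00-10:45, 14:15-17:45

Chen free: 08:00-10:45, 13:00-17:45.
Zane free: 08:15-11:30, 13:45-17:45 (invert busy blocks within the working day).
Ximena free: 09:00-11:00, 12:00-17:45 (invert busy blocks within the working day).
Esperanza free: 08:00-13:30, 14:15-19:00 (invert busy blocks within the working day).
Chen ∩ Zane: 08:15-10:45, 13:45-17:45.
Chen ∩ Zane ∩ Ximena: 09:00-10:45, 13:45-17:45.
Chen ∩ Zane ∩ Ximena ∩ Esperanza: 09:00-10:45, 14:15-17:45.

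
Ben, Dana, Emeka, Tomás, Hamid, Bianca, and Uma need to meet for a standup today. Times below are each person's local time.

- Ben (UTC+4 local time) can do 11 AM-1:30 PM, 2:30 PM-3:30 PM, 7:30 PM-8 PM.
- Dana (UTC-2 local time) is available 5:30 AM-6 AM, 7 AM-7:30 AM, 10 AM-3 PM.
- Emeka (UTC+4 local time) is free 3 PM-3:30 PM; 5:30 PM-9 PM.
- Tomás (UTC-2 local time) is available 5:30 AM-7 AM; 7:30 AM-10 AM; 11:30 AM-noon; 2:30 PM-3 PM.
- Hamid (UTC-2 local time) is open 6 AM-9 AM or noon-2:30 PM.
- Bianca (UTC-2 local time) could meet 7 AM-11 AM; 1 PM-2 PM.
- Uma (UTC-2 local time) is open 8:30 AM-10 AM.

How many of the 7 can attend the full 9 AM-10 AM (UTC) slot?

2

Ben in UTC: 07:00-09:30, 10:30-11:30, 15:30-16:00 (subtract 4h to convert from UTC+4).
Dana in UTC: 07:30-08:00, 09:00-09:30, 12:00-17:00 (add 2h to convert from UTC-2).
Emeka in UTC: 11:00-11:30, 13:30-17:00 (subtract 4h to convert from UTC+4).
Tomás in UTC: 07:30-09:00, 09:30-12:00, 13:30-14:00, 16:30-17:00 (add 2h to convert from UTC-2).
Hamid in UTC: 08:00-11:00, 14:00-16:30 (add 2h to convert from UTC-2).
Bianca in UTC: 09:00-13:00, 15:00-16:00 (add 2h to convert from UTC-2).
Uma in UTC: 10:30-12:00 (add 2h to convert from UTC-2).
Hamid and Bianca can make the full 09:00-10:00 slot — that's 2.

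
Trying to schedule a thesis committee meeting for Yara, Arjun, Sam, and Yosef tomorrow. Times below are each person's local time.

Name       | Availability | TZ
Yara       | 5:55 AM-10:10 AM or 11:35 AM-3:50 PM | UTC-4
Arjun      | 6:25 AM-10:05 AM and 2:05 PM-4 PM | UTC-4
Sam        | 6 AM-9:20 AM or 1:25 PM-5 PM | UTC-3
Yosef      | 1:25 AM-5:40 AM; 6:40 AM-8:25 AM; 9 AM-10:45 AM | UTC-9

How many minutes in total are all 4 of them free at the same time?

215

Yara in UTC: 09:55-14:10, 15:35-19:50 (add 4h to convert from UTC-4).
Arjun in UTC: 10:25-14:05, 18:05-20:00 (add 4h to convert from UTC-4).
Sam in UTC: 09:00-12:20, 16:25-20:00 (add 3h to convert from UTC-3).
Yosef in UTC: 10:25-14:40, 15:40-17:25, 18:00-19:45 (add 9h to convert from UTC-9).
Yara ∩ Arjun: 10:25-14:05, 18:05-19:50.
Yara ∩ Arjun ∩ Sam: 10:25-12:20, 18:05-19:50.
Yara ∩ Arjun ∩ Sam ∩ Yosef: 10:25-12:20, 18:05-19:45.
Summing the common windows: 115 + 100 = 215 minutes.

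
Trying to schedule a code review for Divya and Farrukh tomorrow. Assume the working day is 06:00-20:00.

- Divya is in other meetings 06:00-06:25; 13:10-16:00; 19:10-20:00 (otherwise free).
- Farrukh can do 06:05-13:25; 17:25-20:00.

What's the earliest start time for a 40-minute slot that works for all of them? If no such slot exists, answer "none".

06:25

Divya free: 06:25-13:10, 16:00-19:10 (invert busy blocks within the working day).
Farrukh free: 06:05-13:25, 17:25-20:00.
Divya ∩ Farrukh: 06:25-13:10, 17:25-19:10.
The first common window of at least 40 minutes is 06:25-13:10, so the earliest start is 06:25.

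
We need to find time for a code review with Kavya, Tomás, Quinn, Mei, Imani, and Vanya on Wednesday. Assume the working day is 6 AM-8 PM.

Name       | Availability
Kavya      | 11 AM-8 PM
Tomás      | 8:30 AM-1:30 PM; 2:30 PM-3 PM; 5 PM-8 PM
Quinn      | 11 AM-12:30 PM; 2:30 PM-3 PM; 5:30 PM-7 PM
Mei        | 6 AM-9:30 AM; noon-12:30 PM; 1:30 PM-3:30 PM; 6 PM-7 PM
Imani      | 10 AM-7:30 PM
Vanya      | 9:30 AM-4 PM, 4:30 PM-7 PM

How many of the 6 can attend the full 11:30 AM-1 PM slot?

Kavya, Tomás, Imani, and Vanya can make the full 11:30-13:00 slot — that's 4.

4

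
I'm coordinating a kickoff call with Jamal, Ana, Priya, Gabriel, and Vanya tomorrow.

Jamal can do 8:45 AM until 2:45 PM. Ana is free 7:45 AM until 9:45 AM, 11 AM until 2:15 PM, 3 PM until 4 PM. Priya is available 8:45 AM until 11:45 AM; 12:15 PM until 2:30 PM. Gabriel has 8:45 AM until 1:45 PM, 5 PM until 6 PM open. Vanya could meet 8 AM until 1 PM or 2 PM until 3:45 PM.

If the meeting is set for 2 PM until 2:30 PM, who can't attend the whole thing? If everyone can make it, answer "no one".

Ana, Gabriel

Jamal: free for 14:00-14:30. Ana: not fully free for 14:00-14:30. Priya: free for 14:00-14:30. Gabriel: not fully free for 14:00-14:30. Vanya: free for 14:00-14:30.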